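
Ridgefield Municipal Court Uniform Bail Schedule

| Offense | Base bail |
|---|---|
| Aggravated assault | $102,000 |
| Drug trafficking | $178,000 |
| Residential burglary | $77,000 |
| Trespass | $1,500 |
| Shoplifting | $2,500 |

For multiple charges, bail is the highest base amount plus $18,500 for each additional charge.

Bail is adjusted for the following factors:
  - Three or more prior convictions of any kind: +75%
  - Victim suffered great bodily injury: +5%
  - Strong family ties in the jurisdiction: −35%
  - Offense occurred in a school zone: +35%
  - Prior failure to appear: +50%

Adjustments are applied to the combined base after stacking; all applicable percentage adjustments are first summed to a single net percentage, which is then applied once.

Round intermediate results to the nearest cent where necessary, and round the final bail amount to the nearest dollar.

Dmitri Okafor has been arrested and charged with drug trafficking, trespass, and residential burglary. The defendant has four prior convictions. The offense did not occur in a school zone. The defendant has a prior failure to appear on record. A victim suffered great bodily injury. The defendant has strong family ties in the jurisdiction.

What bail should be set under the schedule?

Base amounts from the schedule: drug trafficking $178,000; trespass $1,500; residential burglary $77,000.
Stacking rule: highest base plus $18,500 per additional charge. Highest is drug trafficking at $178,000; 2 additional charges → +$37,000. Combined base = $215,000.
Net percentage adjustment: +75% +5% −35% +50% = +95%. $215,000 × 1.95 = $419,250.

$419,250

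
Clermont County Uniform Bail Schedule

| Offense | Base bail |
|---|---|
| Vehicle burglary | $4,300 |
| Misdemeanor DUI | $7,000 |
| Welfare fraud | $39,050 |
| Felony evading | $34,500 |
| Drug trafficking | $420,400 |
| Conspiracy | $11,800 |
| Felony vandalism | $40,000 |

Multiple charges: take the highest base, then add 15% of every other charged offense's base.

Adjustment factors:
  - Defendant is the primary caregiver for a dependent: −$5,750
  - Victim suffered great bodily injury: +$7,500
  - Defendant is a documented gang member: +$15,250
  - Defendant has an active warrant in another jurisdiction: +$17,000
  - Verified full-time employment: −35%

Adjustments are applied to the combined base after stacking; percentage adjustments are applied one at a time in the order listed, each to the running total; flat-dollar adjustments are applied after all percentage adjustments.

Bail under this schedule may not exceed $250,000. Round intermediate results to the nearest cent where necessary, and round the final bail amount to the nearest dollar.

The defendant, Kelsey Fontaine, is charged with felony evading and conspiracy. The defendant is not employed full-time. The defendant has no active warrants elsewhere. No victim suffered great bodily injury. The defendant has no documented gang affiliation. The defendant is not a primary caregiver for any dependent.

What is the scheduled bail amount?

$36,270

Base amounts from the schedule: felony evading $34,500; conspiracy $11,800.
Stacking rule: highest base plus 15% of each additional charge. Highest is felony evading at $34,500. Additional: $11,800 × 15% = $1,770. Combined base = $34,500 + $1,770 = $36,270.
No adjustment factors apply to this defendant.
$36,270 is within the $250,000 maximum.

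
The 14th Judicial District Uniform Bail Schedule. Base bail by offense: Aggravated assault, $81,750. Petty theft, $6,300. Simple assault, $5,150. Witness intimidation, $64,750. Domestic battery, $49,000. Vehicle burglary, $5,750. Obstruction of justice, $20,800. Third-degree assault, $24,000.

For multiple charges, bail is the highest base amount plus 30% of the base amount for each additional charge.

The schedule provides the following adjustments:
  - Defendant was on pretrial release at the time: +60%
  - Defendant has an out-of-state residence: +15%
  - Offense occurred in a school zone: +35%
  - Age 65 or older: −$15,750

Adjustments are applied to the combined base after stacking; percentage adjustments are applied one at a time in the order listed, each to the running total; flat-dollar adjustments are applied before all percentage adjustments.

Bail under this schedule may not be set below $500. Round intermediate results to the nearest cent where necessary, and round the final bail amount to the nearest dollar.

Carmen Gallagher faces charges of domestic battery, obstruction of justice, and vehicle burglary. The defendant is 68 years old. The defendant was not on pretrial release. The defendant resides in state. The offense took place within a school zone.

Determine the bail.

$55,640

Base amounts from the schedule: domestic battery $49,000; obstruction of justice $20,800; vehicle burglary $5,750.
Stacking rule: highest base plus 30% of each additional charge. Highest is domestic battery at $49,000. Additional: $20,800 × 30% = $6,240; $5,750 × 30% = $1,725. Combined base = $49,000 + $7,965 = $56,965.
Age 65 or older (−$15,750 flat): $56,965 − $15,750 = $41,215.
Offense occurred in a school zone (+35%): $41,215 × 1.35 = $55,640.25.
$55,640.25 is at or above the $500 minimum.
Rounded to the nearest dollar: $55,640.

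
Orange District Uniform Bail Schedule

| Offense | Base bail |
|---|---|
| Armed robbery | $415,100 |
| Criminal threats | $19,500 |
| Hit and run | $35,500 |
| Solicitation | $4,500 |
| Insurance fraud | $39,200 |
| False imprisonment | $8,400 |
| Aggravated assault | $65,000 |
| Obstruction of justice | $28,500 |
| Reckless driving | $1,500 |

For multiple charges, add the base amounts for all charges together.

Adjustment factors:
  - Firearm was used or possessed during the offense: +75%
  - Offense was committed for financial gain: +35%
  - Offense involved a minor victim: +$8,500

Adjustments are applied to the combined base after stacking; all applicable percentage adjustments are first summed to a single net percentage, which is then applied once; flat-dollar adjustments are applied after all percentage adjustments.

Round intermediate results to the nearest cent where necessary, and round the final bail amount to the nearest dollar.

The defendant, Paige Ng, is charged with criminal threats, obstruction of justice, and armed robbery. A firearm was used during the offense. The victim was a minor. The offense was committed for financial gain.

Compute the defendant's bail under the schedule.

$981,010

Base amounts from the schedule: criminal threats $19,500; obstruction of justice $28,500; armed robbery $415,100.
Stacking rule: sum of all bases. $19,500 + $28,500 + $415,100 = $463,100.
Net percentage adjustment: +75% +35% = +110%. $463,100 × 2.1 = $972,510.
Offense involved a minor victim (+$8,500 flat): $972,510 + $8,500 = $981,010.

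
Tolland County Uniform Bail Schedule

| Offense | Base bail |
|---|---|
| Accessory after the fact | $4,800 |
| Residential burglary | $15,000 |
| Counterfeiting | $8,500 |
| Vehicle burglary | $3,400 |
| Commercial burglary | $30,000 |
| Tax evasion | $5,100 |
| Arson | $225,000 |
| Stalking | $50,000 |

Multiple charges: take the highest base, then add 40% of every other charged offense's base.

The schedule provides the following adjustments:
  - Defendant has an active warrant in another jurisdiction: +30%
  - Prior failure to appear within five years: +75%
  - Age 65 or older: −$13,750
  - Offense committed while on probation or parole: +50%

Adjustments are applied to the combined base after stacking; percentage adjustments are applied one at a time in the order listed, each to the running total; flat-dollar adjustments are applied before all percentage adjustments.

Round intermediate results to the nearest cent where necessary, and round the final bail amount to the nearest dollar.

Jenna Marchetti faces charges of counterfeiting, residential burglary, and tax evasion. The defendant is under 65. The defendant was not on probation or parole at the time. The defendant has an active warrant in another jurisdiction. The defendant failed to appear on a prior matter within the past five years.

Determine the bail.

$46,501

Base amounts from the schedule: counterfeiting $8,500; residential burglary $15,000; tax evasion $5,100.
Stacking rule: highest base plus 40% of each additional charge. Highest is residential burglary at $15,000. Additional: $8,500 × 40% = $3,400; $5,100 × 40% = $2,040. Combined base = $15,000 + $5,440 = $20,440.
Defendant has an active warrant in another jurisdiction (+30%): $20,440 × 1.3 = $26,572.
Prior failure to appear within five years (+75%): $26,572 × 1.75 = $46,501.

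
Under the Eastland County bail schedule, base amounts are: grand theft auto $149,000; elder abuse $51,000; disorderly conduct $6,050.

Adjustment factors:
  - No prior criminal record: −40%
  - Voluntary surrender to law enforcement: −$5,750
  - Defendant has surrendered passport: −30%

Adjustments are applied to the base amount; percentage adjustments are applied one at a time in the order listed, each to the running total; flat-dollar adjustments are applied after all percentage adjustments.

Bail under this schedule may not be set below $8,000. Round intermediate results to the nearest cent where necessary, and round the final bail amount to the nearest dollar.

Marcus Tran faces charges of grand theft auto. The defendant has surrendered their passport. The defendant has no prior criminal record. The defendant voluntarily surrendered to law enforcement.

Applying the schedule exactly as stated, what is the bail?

Base amounts from the schedule: grand theft auto $149,000.
Single charge. Combined base = $149,000.
No prior criminal record (−40%): $149,000 × 0.6 = $89,400.
Defendant has surrendered passport (−30%): $89,400 × 0.7 = $62,580.
Voluntary surrender to law enforcement (−$5,750 flat): $62,580 − $5,750 = $56,830.
$56,830 is at or above the $8,000 minimum.

$56,830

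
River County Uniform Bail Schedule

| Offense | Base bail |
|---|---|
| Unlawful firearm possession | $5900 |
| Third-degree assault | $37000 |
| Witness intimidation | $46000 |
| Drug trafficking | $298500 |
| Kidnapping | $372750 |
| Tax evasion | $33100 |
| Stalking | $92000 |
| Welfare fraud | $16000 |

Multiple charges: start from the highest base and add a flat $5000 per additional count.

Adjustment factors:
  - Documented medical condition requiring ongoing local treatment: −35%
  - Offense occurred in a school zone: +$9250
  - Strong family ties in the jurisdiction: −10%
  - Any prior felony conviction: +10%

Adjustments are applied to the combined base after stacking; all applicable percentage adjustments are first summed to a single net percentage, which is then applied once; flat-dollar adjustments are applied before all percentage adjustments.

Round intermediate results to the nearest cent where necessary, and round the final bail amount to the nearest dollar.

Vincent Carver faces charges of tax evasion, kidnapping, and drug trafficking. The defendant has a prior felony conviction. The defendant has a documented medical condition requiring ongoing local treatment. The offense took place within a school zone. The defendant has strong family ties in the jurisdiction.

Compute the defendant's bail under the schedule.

Base amounts from the schedule: tax evasion $33100; kidnapping $372750; drug trafficking $298500.
Stacking rule: highest base plus $5000 per additional charge. Highest is kidnapping at $372750; 2 additional charges → +$10000. Combined base = $382750.
Offense occurred in a school zone (+$9250 flat): $382750 + $9250 = $392000.
Net percentage adjustment: −35% −10% +10% = −35%. $392000 × 0.65 = $254800.

$254800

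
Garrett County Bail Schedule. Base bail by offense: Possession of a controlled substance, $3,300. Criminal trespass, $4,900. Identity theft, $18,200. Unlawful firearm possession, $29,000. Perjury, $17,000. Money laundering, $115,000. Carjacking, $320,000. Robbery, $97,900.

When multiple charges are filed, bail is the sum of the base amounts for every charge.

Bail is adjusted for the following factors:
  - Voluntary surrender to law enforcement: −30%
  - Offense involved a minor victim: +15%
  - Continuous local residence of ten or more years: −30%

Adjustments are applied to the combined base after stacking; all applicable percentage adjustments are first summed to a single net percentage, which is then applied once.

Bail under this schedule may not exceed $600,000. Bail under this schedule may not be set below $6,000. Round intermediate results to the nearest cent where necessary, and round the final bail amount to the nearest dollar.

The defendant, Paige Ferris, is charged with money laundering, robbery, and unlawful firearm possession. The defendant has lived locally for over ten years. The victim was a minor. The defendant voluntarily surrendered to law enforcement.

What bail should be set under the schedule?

$133,045

Base amounts from the schedule: money laundering $115,000; robbery $97,900; unlawful firearm possession $29,000.
Stacking rule: sum of all bases. $115,000 + $97,900 + $29,000 = $241,900.
Net percentage adjustment: −30% +15% −30% = −45%. $241,900 × 0.55 = $133,045.
$133,045 is within the $600,000 maximum.
$133,045 is at or above the $6,000 minimum.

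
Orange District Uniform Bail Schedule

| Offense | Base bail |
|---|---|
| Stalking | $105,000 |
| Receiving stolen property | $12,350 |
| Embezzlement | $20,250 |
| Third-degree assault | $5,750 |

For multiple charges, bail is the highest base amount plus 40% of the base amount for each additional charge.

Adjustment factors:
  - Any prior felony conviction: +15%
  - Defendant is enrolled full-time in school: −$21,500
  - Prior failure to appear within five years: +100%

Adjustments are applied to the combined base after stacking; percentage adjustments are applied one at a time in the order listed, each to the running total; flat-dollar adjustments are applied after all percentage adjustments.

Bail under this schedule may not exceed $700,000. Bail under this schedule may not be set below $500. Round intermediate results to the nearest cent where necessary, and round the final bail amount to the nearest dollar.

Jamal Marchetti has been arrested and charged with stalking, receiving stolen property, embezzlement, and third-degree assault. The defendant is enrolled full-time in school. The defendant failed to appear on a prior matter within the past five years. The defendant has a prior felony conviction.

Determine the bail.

$255,282

Base amounts from the schedule: stalking $105,000; receiving stolen property $12,350; embezzlement $20,250; third-degree assault $5,750.
Stacking rule: highest base plus 40% of each additional charge. Highest is stalking at $105,000. Additional: $12,350 × 40% = $4,940; $20,250 × 40% = $8,100; $5,750 × 40% = $2,300. Combined base = $105,000 + $15,340 = $120,340.
Any prior felony conviction (+15%): $120,340 × 1.15 = $138,391.
Prior failure to appear within five years (+100%): $138,391 × 2 = $276,782.
Defendant is enrolled full-time in school (−$21,500 flat): $276,782 − $21,500 = $255,282.
$255,282 is within the $700,000 maximum.
$255,282 is at or above the $500 minimum.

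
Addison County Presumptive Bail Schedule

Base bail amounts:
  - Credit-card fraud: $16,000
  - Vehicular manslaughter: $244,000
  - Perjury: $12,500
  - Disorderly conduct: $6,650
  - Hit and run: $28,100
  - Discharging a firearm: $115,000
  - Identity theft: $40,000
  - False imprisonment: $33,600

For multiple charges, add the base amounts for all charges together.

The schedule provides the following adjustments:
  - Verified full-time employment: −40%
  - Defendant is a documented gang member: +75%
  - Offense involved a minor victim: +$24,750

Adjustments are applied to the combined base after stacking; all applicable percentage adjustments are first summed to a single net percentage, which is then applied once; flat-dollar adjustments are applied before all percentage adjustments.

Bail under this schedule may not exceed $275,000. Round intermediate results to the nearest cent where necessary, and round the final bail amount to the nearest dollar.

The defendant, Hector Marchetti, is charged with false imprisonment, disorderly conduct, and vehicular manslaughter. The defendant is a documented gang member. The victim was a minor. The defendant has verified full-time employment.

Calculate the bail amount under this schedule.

Base amounts from the schedule: false imprisonment $33,600; disorderly conduct $6,650; vehicular manslaughter $244,000.
Stacking rule: sum of all bases. $33,600 + $6,650 + $244,000 = $284,250.
Offense involved a minor victim (+$24,750 flat): $284,250 + $24,750 = $309,000.
Net percentage adjustment: −40% +75% = +35%. $309,000 × 1.35 = $417,150.
Result $417,150 exceeds the maximum of $275,000; bail is capped at $275,000.

$275,000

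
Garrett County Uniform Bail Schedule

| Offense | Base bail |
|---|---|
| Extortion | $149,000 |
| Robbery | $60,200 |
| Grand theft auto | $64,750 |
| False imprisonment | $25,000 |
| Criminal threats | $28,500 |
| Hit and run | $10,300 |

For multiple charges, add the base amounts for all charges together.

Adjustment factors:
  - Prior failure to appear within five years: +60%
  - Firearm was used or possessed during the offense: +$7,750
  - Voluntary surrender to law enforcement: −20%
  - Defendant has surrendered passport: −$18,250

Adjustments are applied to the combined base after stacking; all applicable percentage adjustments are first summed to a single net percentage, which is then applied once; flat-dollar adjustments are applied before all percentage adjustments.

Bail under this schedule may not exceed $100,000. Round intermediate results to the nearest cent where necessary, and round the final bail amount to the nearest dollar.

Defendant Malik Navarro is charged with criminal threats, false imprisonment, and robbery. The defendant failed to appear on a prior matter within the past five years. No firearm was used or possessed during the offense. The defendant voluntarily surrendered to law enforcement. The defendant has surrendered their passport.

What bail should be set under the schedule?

Base amounts from the schedule: criminal threats $28,500; false imprisonment $25,000; robbery $60,200.
Stacking rule: sum of all bases. $28,500 + $25,000 + $60,200 = $113,700.
Defendant has surrendered passport (−$18,250 flat): $113,700 − $18,250 = $95,450.
Net percentage adjustment: +60% −20% = +40%. $95,450 × 1.4 = $133,630.
Result $133,630 exceeds the maximum of $100,000; bail is capped at $100,000.

$100,000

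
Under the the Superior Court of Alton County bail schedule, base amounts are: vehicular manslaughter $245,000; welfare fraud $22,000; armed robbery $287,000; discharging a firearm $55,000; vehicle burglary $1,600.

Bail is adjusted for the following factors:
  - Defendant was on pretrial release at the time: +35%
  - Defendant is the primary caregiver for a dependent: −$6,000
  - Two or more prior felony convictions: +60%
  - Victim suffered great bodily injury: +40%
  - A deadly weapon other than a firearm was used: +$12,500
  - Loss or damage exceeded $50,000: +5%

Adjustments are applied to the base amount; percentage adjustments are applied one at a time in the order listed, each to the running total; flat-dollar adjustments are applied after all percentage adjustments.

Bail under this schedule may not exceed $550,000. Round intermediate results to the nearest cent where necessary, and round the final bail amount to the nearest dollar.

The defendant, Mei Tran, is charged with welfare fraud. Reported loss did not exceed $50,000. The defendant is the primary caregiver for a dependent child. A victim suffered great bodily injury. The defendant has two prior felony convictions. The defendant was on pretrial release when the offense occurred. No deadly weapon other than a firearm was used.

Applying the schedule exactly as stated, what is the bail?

Base amounts from the schedule: welfare fraud $22,000.
Single charge. Combined base = $22,000.
Defendant was on pretrial release at the time (+35%): $22,000 × 1.35 = $29,700.
Two or more prior felony convictions (+60%): $29,700 × 1.6 = $47,520.
Victim suffered great bodily injury (+40%): $47,520 × 1.4 = $66,528.
Defendant is the primary caregiver for a dependent (−$6,000 flat): $66,528 − $6,000 = $60,528.
$60,528 is within the $550,000 maximum.

$60,528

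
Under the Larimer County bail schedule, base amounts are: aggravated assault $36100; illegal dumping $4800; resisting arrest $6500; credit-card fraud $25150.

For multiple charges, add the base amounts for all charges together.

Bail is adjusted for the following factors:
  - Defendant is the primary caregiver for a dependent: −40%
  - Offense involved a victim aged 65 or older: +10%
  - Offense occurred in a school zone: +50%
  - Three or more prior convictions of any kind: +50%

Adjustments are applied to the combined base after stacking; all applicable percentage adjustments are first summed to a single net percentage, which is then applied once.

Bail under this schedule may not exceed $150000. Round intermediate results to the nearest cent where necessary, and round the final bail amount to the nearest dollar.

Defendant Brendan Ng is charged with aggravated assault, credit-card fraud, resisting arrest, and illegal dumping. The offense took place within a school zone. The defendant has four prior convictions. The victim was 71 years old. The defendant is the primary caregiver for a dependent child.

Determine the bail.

Base amounts from the schedule: aggravated assault $36100; credit-card fraud $25150; resisting arrest $6500; illegal dumping $4800.
Stacking rule: sum of all bases. $36100 + $25150 + $6500 + $4800 = $72550.
Net percentage adjustment: −40% +10% +50% +50% = +70%. $72550 × 1.7 = $123335.
$123335 is within the $150000 maximum.

$123335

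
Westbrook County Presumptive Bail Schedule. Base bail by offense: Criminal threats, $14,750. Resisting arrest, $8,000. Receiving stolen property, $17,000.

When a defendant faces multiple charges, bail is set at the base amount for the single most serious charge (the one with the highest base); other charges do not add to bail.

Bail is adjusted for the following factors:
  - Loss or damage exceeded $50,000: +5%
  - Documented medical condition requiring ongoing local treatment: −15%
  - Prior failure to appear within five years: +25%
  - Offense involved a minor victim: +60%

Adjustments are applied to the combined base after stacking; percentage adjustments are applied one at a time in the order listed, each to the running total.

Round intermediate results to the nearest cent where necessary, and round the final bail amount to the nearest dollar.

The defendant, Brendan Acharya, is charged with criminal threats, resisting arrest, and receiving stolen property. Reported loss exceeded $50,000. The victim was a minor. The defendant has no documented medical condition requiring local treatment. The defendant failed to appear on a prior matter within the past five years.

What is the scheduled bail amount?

$35,700

Base amounts from the schedule: criminal threats $14,750; resisting arrest $8,000; receiving stolen property $17,000.
Stacking rule: use the highest base only. Highest is receiving stolen property at $17,000. Combined base = $17,000.
Loss or damage exceeded $50,000 (+5%): $17,000 × 1.05 = $17,850.
Prior failure to appear within five years (+25%): $17,850 × 1.25 = $22,312.50.
Offense involved a minor victim (+60%): $22,312.50 × 1.6 = $35,700.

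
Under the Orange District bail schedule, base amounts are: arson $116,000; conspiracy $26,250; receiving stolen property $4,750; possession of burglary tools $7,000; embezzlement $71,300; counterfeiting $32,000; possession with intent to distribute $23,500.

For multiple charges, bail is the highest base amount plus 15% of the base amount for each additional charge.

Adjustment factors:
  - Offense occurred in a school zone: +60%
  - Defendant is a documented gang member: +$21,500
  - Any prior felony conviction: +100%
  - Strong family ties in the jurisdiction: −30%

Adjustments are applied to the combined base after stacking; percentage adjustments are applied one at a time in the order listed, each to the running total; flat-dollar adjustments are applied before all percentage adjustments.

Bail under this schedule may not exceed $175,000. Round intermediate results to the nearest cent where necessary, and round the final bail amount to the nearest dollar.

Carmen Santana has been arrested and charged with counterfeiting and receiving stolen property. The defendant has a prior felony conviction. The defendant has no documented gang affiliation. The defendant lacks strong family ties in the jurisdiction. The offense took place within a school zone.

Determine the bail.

$104,680

Base amounts from the schedule: counterfeiting $32,000; receiving stolen property $4,750.
Stacking rule: highest base plus 15% of each additional charge. Highest is counterfeiting at $32,000. Additional: $4,750 × 15% = $712.50. Combined base = $32,000 + $712.50 = $32,712.50.
Offense occurred in a school zone (+60%): $32,712.50 × 1.6 = $52,340.
Any prior felony conviction (+100%): $52,340 × 2 = $104,680.
$104,680 is within the $175,000 maximum.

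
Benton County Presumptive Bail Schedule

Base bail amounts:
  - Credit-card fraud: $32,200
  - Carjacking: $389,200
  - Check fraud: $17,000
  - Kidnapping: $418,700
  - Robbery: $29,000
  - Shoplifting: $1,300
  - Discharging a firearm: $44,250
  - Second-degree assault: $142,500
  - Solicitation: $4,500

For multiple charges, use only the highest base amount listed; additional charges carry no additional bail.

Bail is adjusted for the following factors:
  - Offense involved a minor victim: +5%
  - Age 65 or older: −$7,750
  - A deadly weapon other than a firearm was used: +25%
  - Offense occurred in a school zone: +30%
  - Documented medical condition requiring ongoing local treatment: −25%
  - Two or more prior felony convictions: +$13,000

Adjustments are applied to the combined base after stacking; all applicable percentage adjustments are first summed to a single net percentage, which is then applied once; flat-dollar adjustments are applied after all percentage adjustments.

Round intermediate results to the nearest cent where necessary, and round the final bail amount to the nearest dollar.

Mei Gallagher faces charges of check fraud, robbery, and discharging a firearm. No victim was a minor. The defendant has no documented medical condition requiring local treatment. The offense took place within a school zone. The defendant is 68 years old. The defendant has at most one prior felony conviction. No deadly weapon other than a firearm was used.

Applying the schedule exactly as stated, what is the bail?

$49,775

Base amounts from the schedule: check fraud $17,000; robbery $29,000; discharging a firearm $44,250.
Stacking rule: use the highest base only. Highest is discharging a firearm at $44,250. Combined base = $44,250.
Offense occurred in a school zone (+30%): $44,250 × 1.3 = $57,525.
Age 65 or older (−$7,750 flat): $57,525 − $7,750 = $49,775.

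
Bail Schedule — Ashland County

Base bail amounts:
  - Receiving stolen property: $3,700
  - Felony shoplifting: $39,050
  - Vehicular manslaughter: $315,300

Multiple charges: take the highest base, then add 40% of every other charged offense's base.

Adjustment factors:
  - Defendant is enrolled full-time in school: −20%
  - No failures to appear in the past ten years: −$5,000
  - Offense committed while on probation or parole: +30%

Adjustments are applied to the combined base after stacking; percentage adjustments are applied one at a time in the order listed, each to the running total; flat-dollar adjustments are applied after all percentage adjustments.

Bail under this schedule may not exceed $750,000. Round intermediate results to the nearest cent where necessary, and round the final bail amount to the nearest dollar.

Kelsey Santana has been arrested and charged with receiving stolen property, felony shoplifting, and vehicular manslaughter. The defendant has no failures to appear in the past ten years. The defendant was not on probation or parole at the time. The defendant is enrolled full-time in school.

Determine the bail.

Base amounts from the schedule: receiving stolen property $3,700; felony shoplifting $39,050; vehicular manslaughter $315,300.
Stacking rule: highest base plus 40% of each additional charge. Highest is vehicular manslaughter at $315,300. Additional: $3,700 × 40% = $1,480; $39,050 × 40% = $15,620. Combined base = $315,300 + $17,100 = $332,400.
Defendant is enrolled full-time in school (−20%): $332,400 × 0.8 = $265,920.
No failures to appear in the past ten years (−$5,000 flat): $265,920 − $5,000 = $260,920.
$260,920 is within the $750,000 maximum.

$260,920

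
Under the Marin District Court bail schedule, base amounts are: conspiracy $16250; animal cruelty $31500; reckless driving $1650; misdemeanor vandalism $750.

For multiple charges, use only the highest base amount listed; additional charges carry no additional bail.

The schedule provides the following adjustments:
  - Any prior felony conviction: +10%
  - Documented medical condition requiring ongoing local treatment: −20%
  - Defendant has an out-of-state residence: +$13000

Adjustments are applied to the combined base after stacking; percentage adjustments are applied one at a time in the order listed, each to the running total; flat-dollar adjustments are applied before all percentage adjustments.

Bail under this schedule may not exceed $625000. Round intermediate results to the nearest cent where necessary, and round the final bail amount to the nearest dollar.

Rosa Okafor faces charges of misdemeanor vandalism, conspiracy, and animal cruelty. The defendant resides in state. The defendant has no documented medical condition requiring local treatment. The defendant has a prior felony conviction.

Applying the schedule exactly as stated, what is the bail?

Base amounts from the schedule: misdemeanor vandalism $750; conspiracy $16250; animal cruelty $31500.
Stacking rule: use the highest base only. Highest is animal cruelty at $31500. Combined base = $31500.
Any prior felony conviction (+10%): $31500 × 1.1 = $34650.
$34650 is within the $625000 maximum.

$34650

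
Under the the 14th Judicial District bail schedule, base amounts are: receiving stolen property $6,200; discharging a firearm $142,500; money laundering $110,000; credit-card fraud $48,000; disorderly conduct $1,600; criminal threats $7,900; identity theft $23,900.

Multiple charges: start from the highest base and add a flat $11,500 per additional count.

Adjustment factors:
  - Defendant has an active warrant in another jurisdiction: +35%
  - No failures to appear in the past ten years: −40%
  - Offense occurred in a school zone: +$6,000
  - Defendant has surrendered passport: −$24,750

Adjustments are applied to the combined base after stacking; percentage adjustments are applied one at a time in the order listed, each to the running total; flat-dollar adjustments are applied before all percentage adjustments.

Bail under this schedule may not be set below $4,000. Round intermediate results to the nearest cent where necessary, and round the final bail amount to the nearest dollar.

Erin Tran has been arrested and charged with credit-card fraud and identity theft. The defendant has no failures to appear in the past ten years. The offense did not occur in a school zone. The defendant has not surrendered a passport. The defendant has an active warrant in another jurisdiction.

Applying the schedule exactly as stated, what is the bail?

$48,195

Base amounts from the schedule: credit-card fraud $48,000; identity theft $23,900.
Stacking rule: highest base plus $11,500 per additional charge. Highest is credit-card fraud at $48,000; 1 additional charge → +$11,500. Combined base = $59,500.
Defendant has an active warrant in another jurisdiction (+35%): $59,500 × 1.35 = $80,325.
No failures to appear in the past ten years (−40%): $80,325 × 0.6 = $48,195.
$48,195 is at or above the $4,000 minimum.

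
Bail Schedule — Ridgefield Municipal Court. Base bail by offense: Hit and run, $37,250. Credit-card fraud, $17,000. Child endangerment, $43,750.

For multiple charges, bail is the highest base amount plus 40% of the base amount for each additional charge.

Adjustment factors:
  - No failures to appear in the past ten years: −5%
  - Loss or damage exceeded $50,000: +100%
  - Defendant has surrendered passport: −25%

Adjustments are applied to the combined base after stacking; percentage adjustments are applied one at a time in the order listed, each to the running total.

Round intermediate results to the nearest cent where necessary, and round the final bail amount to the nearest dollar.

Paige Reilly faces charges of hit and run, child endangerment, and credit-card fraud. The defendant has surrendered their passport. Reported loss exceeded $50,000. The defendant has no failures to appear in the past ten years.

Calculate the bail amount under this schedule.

$93,266

Base amounts from the schedule: hit and run $37,250; child endangerment $43,750; credit-card fraud $17,000.
Stacking rule: highest base plus 40% of each additional charge. Highest is child endangerment at $43,750. Additional: $37,250 × 40% = $14,900; $17,000 × 40% = $6,800. Combined base = $43,750 + $21,700 = $65,450.
No failures to appear in the past ten years (−5%): $65,450 × 0.95 = $62,177.50.
Loss or damage exceeded $50,000 (+100%): $62,177.50 × 2 = $124,355.
Defendant has surrendered passport (−25%): $124,355 × 0.75 = $93,266.25.
Rounded to the nearest dollar: $93,266.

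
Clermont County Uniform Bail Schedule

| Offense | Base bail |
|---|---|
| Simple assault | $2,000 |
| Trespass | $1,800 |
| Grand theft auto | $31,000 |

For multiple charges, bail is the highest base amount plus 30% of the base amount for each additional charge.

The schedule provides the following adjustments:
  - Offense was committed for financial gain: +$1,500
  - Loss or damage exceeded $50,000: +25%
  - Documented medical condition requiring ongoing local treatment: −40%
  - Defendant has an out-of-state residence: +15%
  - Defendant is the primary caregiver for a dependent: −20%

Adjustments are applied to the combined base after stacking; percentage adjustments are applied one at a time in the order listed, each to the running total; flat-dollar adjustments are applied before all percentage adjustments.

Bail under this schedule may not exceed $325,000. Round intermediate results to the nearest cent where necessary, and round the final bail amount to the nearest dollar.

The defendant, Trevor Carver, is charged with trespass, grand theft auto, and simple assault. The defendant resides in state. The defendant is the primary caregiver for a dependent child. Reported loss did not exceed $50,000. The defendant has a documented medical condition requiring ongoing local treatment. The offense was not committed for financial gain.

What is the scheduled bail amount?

$15,427

Base amounts from the schedule: trespass $1,800; grand theft auto $31,000; simple assault $2,000.
Stacking rule: highest base plus 30% of each additional charge. Highest is grand theft auto at $31,000. Additional: $1,800 × 30% = $540; $2,000 × 30% = $600. Combined base = $31,000 + $1,140 = $32,140.
Documented medical condition requiring ongoing local treatment (−40%): $32,140 × 0.6 = $19,284.
Defendant is the primary caregiver for a dependent (−20%): $19,284 × 0.8 = $15,427.20.
$15,427.20 is within the $325,000 maximum.
Rounded to the nearest dollar: $15,427.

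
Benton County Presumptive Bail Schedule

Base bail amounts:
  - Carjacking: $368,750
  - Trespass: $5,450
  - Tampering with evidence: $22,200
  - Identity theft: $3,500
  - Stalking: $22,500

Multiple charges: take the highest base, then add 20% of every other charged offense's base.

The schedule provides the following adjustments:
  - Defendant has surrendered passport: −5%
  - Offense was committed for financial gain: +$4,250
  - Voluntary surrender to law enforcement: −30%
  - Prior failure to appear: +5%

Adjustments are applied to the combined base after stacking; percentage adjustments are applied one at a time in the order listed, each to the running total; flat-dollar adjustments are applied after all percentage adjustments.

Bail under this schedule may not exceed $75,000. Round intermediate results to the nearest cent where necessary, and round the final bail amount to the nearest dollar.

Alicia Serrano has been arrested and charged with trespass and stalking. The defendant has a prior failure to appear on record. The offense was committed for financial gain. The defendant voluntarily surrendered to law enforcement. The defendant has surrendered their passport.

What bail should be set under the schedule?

$20,722

Base amounts from the schedule: trespass $5,450; stalking $22,500.
Stacking rule: highest base plus 20% of each additional charge. Highest is stalking at $22,500. Additional: $5,450 × 20% = $1,090. Combined base = $22,500 + $1,090 = $23,590.
Defendant has surrendered passport (−5%): $23,590 × 0.95 = $22,410.50.
Voluntary surrender to law enforcement (−30%): $22,410.50 × 0.7 = $15,687.35.
Prior failure to appear (+5%): $15,687.35 × 1.05 = $16,471.72.
Offense was committed for financial gain (+$4,250 flat): $16,471.72 + $4,250 = $20,721.72.
$20,721.72 is within the $75,000 maximum.
Rounded to the nearest dollar: $20,722.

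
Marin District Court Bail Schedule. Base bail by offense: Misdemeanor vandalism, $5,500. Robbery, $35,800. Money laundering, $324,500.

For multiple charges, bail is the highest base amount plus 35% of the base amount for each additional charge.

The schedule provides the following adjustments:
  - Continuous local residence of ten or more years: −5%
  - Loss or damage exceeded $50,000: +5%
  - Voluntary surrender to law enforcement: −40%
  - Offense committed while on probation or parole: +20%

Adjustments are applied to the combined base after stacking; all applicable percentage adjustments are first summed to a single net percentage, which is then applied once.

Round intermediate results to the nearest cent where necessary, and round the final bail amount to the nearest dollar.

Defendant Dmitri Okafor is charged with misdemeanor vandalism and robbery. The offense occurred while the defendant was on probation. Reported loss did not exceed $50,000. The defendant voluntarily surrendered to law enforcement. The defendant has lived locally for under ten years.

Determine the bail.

Base amounts from the schedule: misdemeanor vandalism $5,500; robbery $35,800.
Stacking rule: highest base plus 35% of each additional charge. Highest is robbery at $35,800. Additional: $5,500 × 35% = $1,925. Combined base = $35,800 + $1,925 = $37,725.
Net percentage adjustment: −40% +20% = −20%. $37,725 × 0.8 = $30,180.

$30,180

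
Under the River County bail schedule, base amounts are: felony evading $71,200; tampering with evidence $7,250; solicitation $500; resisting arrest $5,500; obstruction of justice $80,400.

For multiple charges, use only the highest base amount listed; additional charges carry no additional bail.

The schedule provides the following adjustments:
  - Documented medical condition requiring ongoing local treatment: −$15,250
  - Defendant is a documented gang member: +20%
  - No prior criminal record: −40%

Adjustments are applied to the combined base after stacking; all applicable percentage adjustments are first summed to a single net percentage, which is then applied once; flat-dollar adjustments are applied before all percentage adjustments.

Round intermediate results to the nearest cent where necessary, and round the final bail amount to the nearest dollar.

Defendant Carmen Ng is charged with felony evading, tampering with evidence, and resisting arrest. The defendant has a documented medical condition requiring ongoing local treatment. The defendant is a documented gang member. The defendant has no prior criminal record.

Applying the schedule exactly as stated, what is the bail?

Base amounts from the schedule: felony evading $71,200; tampering with evidence $7,250; resisting arrest $5,500.
Stacking rule: use the highest base only. Highest is felony evading at $71,200. Combined base = $71,200.
Documented medical condition requiring ongoing local treatment (−$15,250 flat): $71,200 − $15,250 = $55,950.
Net percentage adjustment: +20% −40% = −20%. $55,950 × 0.8 = $44,760.

$44,760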